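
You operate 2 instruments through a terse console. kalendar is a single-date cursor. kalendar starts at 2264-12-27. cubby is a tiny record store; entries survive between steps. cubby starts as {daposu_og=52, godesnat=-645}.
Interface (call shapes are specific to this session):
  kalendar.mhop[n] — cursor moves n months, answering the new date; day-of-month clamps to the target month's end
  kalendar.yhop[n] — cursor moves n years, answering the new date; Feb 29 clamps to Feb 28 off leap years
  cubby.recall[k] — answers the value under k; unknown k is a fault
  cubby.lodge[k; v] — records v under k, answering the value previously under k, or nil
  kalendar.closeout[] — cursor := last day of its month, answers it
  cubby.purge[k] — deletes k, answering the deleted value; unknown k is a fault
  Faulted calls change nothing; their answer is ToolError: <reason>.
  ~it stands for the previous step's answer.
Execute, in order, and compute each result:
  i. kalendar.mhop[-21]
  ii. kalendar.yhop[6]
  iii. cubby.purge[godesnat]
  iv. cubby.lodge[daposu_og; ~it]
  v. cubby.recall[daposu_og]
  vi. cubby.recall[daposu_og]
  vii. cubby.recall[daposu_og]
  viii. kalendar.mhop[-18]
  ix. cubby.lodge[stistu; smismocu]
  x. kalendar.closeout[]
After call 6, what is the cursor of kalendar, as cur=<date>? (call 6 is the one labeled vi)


[in] kalendar.mhop n→-21
= 2263-03-27
[in] kalendar.yhop n→6
= 2269-03-27
[in] cubby.purge k→godesnat
= -645
[in] cubby.lodge k→daposu_og v→~it
= 52
[in] cubby.recall k→daposu_og
= -645
[in] cubby.recall k→daposu_og
= -645
[in] cubby.recall k→daposu_og
= -645
[in] kalendar.mhop n→-18
= 2267-09-27
[in] cubby.lodge k→stistu v→smismocu
= nil
[in] kalendar.closeout
= 2267-09-30

Answer: cur=2269-03-27


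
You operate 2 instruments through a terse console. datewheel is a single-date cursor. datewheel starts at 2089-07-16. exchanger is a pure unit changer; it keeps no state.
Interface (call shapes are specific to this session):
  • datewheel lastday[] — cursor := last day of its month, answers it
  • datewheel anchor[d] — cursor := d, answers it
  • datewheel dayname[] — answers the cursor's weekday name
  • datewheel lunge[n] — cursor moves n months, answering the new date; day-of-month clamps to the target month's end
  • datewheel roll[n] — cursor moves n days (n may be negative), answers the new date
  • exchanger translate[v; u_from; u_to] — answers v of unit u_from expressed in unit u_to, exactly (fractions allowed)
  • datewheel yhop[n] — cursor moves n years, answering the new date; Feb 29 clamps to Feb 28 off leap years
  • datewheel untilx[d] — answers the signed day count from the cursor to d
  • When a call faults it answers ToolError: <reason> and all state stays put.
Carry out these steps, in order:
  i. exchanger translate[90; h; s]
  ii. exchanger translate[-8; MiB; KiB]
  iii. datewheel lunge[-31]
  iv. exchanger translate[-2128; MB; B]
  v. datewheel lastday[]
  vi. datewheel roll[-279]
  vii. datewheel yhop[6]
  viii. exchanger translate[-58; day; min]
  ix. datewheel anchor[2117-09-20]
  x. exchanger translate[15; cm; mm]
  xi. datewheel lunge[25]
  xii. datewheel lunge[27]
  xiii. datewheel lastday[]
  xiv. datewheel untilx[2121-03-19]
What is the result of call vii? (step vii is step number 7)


==> exchanger translate(90, h, s)
<== 324000
==> exchanger translate(-8, MiB, KiB)
<== -8192
==> datewheel lunge(-31)
<== 2086-12-16
==> exchanger translate(-2128, MB, B)
<== -2128000000
==> datewheel lastday()
<== 2086-12-31
==> datewheel roll(-279)
<== 2086-03-27
==> datewheel yhop(6)
<== 2092-03-27
==> exchanger translate(-58, day, min)
<== -83520
==> datewheel anchor(2117-09-20)
<== 2117-09-20
==> exchanger translate(15, cm, mm)
<== 150
==> datewheel lunge(25)
<== 2119-10-20
==> datewheel lunge(27)
<== 2122-01-20
==> datewheel lastday()
<== 2122-01-31
==> datewheel untilx(2121-03-19)
<== -318

Answer: 2092-03-27


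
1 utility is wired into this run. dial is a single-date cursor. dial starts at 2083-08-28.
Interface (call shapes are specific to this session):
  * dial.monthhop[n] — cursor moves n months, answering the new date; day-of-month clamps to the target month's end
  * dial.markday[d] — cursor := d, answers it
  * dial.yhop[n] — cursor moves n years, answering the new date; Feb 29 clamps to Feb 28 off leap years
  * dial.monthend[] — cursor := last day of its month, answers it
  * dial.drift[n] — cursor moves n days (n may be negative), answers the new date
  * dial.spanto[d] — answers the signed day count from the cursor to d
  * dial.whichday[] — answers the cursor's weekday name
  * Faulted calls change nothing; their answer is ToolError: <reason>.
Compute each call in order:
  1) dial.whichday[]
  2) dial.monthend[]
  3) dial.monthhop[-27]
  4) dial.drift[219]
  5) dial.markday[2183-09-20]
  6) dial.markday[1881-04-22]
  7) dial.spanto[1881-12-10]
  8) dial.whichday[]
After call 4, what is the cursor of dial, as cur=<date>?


Answer: cur=2082-01-05

Derivation:
I try dial.whichday(), → Saturday.
Next I call dial.monthend: 2083-08-31.
I call dial.monthhop(n→-27), and observe 2081-05-31.
Next I call dial.drift(n→219), and observe 2082-01-05.
Calling dial.markday(d→2183-09-20), — result: 2183-09-20.
Invoking dial.markday(d→1881-04-22), yielding 1881-04-22.
Next I call dial.spanto(d→1881-12-10): 232.
I run dial.whichday, and observe Friday.


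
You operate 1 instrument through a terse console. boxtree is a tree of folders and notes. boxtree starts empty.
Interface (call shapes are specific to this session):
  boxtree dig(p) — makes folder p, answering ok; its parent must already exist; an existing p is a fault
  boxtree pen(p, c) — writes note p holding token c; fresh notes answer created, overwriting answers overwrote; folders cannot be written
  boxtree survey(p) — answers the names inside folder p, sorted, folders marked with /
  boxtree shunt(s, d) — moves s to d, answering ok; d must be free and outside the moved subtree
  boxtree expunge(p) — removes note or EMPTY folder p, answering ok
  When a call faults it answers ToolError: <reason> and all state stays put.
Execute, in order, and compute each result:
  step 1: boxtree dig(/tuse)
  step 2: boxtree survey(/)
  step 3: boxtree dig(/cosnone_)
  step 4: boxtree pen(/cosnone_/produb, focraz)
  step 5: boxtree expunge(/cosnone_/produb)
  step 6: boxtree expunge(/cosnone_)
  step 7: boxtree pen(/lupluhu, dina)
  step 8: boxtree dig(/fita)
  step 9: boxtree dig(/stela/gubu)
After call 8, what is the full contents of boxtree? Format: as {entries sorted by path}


Answer: {fita/, lupluhu=dina, tuse/}

Derivation:
==> boxtree dig(p→/tuse)
<== ok
==> boxtree survey(p→/)
<== [tuse/]
==> boxtree dig(p→/cosnone_)
<== ok
==> boxtree pen(p→/cosnone_/produb, c→focraz)
<== created
==> boxtree expunge(p→/cosnone_/produb)
<== ok
==> boxtree expunge(p→/cosnone_)
<== ok
==> boxtree pen(p→/lupluhu, c→dina)
<== created
==> boxtree dig(p→/fita)
<== ok
==> boxtree dig(p→/stela/gubu)
<== ToolError: no parent


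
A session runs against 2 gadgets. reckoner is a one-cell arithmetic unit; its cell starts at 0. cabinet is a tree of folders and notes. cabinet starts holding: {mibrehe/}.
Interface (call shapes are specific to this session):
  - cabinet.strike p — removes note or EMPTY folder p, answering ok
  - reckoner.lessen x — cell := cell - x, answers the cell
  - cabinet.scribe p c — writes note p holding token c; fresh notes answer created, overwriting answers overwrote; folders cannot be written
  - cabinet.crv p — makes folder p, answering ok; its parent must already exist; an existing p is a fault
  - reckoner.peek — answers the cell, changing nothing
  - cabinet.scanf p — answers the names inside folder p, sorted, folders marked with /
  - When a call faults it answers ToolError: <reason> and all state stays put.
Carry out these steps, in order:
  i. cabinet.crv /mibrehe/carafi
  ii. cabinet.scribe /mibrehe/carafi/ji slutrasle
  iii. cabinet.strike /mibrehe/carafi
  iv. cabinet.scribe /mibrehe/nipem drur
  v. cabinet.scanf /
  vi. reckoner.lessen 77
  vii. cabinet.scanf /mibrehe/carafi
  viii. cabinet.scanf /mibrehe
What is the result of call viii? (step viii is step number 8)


Answer: [carafi/, nipem]

Derivation:
>>> crv p='/mibrehe/carafi'
  ok
>>> scribe p='/mibrehe/carafi/ji' c='slutrasle'
  created
>>> strike p='/mibrehe/carafi'
  ToolError: not empty
>>> scribe p='/mibrehe/nipem' c='drur'
  created
>>> scanf p='/'
  [mibrehe/]
>>> lessen x='77'
  -77
>>> scanf p='/mibrehe/carafi'
  [ji]
>>> scanf p='/mibrehe'
  [carafi/, nipem]


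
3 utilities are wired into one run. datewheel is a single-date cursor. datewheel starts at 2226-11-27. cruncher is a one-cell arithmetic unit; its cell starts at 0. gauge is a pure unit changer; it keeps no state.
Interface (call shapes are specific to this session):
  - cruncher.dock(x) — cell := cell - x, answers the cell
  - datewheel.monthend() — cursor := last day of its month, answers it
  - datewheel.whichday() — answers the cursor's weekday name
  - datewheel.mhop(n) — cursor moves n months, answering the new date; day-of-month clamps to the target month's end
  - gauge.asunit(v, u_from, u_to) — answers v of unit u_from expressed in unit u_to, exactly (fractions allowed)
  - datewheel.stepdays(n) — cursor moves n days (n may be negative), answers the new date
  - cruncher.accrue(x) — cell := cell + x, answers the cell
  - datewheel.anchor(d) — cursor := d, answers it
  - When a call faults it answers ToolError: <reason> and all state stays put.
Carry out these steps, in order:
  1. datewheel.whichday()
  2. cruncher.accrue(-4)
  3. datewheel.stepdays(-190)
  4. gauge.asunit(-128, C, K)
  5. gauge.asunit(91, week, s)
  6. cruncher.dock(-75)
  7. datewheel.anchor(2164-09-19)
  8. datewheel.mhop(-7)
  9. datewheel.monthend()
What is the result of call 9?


Answer: 2164-02-29

Derivation:
// datewheel.whichday() => Monday
// cruncher.accrue(-4) => -4
// datewheel.stepdays(-190) => 2226-05-21
// gauge.asunit(-128, C, K) => 2903/20
// gauge.asunit(91, week, s) => 55036800
// cruncher.dock(-75) => 71
// datewheel.anchor(2164-09-19) => 2164-09-19
// datewheel.mhop(-7) => 2164-02-19
// datewheel.monthend() => 2164-02-29


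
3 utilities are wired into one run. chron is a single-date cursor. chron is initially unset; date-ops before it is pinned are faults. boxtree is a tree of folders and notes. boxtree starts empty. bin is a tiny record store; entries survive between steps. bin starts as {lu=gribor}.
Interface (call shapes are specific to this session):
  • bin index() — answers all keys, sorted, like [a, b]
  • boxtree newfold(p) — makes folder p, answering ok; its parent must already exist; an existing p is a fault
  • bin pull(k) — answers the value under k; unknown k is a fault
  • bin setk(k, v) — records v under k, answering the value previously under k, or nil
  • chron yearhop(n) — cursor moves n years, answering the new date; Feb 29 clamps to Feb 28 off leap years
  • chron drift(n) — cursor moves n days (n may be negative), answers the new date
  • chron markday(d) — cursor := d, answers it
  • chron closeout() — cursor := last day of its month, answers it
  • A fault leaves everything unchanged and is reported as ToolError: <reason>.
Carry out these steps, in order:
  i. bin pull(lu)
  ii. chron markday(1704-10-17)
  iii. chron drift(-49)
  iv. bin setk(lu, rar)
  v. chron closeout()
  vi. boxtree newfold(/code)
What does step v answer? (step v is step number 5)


Answer: 1704-08-31

Derivation:
I call bin pull(k='lu'), yielding gribor.
I try chron markday(d='1704-10-17'), giving 1704-10-17.
I use chron drift(n='-49'), and see 1704-08-29.
I try bin setk(k='lu', v='rar'), and see gribor.
I use chron closeout, which returns 1704-08-31.
I try boxtree newfold(p='/code'), giving ok.


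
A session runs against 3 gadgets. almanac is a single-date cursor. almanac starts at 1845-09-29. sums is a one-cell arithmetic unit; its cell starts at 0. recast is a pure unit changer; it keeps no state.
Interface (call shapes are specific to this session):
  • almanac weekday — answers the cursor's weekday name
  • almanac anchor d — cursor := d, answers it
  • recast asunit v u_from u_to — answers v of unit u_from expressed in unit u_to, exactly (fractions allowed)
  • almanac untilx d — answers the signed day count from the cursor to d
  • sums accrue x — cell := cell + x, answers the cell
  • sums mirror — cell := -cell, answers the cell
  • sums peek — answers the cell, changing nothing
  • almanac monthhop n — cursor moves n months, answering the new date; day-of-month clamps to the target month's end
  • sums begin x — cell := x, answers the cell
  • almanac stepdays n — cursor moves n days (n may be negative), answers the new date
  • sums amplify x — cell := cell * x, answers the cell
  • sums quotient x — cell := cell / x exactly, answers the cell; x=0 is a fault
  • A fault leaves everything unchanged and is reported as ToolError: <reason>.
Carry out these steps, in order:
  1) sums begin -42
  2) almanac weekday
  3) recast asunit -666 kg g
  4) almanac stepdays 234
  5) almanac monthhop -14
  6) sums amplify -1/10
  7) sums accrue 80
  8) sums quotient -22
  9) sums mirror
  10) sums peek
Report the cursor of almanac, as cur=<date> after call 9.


Answer: cur=1845-03-21

Derivation:
# sums begin(-42) : -42
# almanac weekday() : Monday
# recast asunit(-666, kg, g) : -666000
# almanac stepdays(234) : 1846-05-21
# almanac monthhop(-14) : 1845-03-21
# sums amplify(-1/10) : 21/5
# sums accrue(80) : 421/5
# sums quotient(-22) : -421/110
# sums mirror() : 421/110
# sums peek() : 421/110


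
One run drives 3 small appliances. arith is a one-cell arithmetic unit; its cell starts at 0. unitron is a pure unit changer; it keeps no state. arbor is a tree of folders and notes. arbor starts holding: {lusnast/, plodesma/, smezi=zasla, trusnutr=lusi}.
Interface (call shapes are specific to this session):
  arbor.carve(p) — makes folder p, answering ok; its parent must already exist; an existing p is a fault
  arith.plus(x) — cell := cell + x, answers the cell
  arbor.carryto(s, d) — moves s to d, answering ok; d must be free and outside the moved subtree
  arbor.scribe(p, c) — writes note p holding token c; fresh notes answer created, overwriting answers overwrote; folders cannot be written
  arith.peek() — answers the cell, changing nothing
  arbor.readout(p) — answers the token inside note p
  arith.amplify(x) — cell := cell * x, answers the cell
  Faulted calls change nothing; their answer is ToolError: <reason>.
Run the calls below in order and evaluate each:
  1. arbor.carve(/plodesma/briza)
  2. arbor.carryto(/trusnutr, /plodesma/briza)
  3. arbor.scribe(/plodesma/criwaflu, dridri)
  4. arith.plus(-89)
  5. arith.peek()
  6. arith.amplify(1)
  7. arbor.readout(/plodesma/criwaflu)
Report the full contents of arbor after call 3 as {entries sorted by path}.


% arbor.carve(p→/plodesma/briza) == ok
% arbor.carryto(s→/trusnutr, d→/plodesma/briza) == ToolError: exists
% arbor.scribe(p→/plodesma/criwaflu, c→dridri) == created
% arith.plus(x→-89) == -89
% arith.peek() == -89
% arith.amplify(x→1) == -89
% arbor.readout(p→/plodesma/criwaflu) == dridri

Answer: {lusnast/, plodesma/, plodesma/briza/, plodesma/criwaflu=dridri, smezi=zasla, trusnutr=lusi}


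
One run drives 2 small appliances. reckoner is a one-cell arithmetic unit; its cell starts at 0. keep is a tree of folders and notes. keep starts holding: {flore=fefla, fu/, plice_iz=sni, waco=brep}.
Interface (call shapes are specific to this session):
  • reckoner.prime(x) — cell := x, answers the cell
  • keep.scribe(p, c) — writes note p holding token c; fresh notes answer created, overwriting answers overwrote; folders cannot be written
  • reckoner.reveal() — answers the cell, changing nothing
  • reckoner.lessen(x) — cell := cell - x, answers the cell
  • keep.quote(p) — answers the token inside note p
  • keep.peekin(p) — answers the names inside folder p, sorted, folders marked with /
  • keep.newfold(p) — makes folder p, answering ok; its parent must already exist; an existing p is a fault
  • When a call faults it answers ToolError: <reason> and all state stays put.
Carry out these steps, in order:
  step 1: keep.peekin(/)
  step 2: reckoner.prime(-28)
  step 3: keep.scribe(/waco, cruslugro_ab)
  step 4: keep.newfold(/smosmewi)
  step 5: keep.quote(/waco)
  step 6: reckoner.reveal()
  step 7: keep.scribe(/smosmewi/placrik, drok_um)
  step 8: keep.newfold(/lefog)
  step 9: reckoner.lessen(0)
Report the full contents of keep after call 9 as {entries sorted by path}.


Answer: {flore=fefla, fu/, lefog/, plice_iz=sni, smosmewi/, smosmewi/placrik=drok_um, waco=cruslugro_ab}

Derivation:
I invoke keep.peekin using p→/, and observe [flore, fu/, plice_iz, waco].
Then reckoner.prime using x→-28, and observe -28.
Invoking keep.scribe using p→/waco, c→cruslugro_ab, giving overwrote.
Calling keep.newfold using p→/smosmewi, giving ok.
Then keep.quote using p→/waco, → cruslugro_ab.
Then reckoner.reveal(), and see -28.
I try keep.scribe using p→/smosmewi/placrik, c→drok_um, and observe created.
I try keep.newfold using p→/lefog, and get ok.
I invoke reckoner.lessen using x→0: -28.


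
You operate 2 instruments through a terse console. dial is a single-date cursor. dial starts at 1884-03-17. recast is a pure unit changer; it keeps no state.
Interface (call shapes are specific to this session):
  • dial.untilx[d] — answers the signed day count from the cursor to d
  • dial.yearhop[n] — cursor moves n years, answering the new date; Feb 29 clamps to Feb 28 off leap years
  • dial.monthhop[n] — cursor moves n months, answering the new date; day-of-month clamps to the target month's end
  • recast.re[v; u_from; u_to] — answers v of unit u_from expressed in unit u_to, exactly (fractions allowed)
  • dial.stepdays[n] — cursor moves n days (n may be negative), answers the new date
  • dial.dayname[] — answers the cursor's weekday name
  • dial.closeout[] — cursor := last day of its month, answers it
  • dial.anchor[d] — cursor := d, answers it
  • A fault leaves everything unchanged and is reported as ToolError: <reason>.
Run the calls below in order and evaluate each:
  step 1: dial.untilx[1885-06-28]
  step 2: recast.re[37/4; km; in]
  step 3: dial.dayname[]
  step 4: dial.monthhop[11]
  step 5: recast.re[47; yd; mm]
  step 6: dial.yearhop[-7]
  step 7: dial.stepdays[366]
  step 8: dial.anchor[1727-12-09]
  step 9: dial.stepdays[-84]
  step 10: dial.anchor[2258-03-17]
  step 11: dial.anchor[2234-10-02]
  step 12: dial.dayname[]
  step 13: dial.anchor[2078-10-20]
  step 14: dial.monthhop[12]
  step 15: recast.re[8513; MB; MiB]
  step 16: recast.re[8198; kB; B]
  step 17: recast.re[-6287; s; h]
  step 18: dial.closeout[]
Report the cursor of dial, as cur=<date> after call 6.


Answer: cur=1878-02-17

Derivation:
$ dial.untilx d='1885-06-28'
:: 468
$ recast.re v='37/4' u_from='km' u_to='in'
:: 46250000/127
$ dial.dayname
:: Monday
$ dial.monthhop n='11'
:: 1885-02-17
$ recast.re v='47' u_from='yd' u_to='mm'
:: 214884/5
$ dial.yearhop n='-7'
:: 1878-02-17
$ dial.stepdays n='366'
:: 1879-02-18
$ dial.anchor d='1727-12-09'
:: 1727-12-09
$ dial.stepdays n='-84'
:: 1727-09-16
$ dial.anchor d='2258-03-17'
:: 2258-03-17
$ dial.anchor d='2234-10-02'
:: 2234-10-02
$ dial.dayname
:: Thursday
$ dial.anchor d='2078-10-20'
:: 2078-10-20
$ dial.monthhop n='12'
:: 2079-10-20
$ recast.re v='8513' u_from='MB' u_to='MiB'
:: 133015625/16384
$ recast.re v='8198' u_from='kB' u_to='B'
:: 8198000
$ recast.re v='-6287' u_from='s' u_to='h'
:: -6287/3600
$ dial.closeout
:: 2079-10-31


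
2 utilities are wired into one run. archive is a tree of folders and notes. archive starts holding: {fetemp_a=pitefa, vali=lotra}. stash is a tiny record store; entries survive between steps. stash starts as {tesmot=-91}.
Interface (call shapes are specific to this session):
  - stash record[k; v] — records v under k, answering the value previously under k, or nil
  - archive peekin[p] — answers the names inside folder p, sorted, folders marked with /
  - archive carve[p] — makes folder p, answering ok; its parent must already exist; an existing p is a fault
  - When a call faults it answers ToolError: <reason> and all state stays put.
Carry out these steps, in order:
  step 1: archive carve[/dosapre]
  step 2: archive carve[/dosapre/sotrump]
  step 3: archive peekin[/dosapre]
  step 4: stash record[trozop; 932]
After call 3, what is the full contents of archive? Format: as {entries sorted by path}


Act: archive carve[p='/dosapre']
Obs: ok
Act: archive carve[p='/dosapre/sotrump']
Obs: ok
Act: archive peekin[p='/dosapre']
Obs: [sotrump/]
Act: stash record[k='trozop'; v='932']
Obs: nil

Answer: {dosapre/, dosapre/sotrump/, fetemp_a=pitefa, vali=lotra}


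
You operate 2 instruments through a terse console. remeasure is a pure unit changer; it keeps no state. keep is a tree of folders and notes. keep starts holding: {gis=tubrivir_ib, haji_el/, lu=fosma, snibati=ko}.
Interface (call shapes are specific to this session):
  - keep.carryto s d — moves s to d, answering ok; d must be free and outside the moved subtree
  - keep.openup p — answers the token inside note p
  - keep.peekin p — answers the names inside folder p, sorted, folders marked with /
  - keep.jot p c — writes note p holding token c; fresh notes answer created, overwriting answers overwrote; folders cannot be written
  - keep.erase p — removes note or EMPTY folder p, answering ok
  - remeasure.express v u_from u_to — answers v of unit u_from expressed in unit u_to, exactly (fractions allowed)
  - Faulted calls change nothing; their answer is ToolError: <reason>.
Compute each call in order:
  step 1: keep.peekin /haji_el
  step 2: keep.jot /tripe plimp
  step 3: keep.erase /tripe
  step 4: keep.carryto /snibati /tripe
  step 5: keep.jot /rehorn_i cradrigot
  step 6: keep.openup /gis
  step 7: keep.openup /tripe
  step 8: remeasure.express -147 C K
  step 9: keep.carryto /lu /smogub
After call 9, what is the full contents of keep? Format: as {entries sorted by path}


>> peekin(/haji_el)
<< []
>> jot(/tripe, plimp)
<< created
>> erase(/tripe)
<< ok
>> carryto(/snibati, /tripe)
<< ok
>> jot(/rehorn_i, cradrigot)
<< created
>> openup(/gis)
<< tubrivir_ib
>> openup(/tripe)
<< ko
>> express(-147, C, K)
<< 2523/20
>> carryto(/lu, /smogub)
<< ok

Answer: {gis=tubrivir_ib, haji_el/, rehorn_i=cradrigot, smogub=fosma, tripe=ko}


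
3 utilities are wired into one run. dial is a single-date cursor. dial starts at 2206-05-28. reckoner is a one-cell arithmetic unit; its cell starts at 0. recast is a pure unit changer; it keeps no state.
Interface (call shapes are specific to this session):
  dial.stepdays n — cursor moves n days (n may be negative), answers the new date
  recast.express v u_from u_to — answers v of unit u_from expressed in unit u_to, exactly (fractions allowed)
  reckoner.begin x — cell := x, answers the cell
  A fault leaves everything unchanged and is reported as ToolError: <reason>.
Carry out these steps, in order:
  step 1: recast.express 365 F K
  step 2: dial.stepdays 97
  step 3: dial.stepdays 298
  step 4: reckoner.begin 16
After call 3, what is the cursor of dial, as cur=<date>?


Answer: cur=2207-06-27

Derivation:
% recast.express(365, F, K) : 9163/20
% dial.stepdays(97) : 2206-09-02
% dial.stepdays(298) : 2207-06-27
% reckoner.begin(16) : 16


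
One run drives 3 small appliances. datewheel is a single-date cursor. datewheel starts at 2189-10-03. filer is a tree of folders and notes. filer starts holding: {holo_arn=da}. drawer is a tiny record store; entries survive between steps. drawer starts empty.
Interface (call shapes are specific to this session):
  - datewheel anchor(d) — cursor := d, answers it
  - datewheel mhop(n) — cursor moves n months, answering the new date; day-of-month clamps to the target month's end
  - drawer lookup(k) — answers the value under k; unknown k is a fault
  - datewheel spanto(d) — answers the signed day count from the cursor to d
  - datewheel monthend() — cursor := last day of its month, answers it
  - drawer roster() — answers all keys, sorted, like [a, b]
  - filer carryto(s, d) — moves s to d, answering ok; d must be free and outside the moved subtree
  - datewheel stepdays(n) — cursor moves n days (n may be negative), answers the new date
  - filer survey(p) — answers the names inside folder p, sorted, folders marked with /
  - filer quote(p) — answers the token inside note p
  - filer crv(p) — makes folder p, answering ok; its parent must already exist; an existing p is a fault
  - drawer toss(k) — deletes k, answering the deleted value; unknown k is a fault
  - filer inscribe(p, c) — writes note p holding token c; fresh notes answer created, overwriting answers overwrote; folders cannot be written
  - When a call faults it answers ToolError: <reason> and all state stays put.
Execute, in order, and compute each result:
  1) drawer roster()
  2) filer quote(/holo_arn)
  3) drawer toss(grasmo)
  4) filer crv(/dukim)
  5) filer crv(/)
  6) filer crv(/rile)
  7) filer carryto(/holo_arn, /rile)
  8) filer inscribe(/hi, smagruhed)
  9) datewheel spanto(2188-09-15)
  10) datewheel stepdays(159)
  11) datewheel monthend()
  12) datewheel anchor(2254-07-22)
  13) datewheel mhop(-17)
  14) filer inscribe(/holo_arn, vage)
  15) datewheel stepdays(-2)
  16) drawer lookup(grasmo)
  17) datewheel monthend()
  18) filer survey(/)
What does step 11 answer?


Answer: 2190-03-31

Derivation:
·→ drawer roster()
·← []
·→ filer quote(p='/holo_arn')
·← da
·→ drawer toss(k='grasmo')
·← ToolError: no such key grasmo
·→ filer crv(p='/dukim')
·← ok
·→ filer crv(p='/')
·← ToolError: exists
·→ filer crv(p='/rile')
·← ok
·→ filer carryto(s='/holo_arn', d='/rile')
·← ToolError: exists
·→ filer inscribe(p='/hi', c='smagruhed')
·← created
·→ datewheel spanto(d='2188-09-15')
·← -383
·→ datewheel stepdays(n='159')
·← 2190-03-11
·→ datewheel monthend()
·← 2190-03-31
·→ datewheel anchor(d='2254-07-22')
·← 2254-07-22
·→ datewheel mhop(n='-17')
·← 2253-02-22
·→ filer inscribe(p='/holo_arn', c='vage')
·← overwrote
·→ datewheel stepdays(n='-2')
·← 2253-02-20
·→ drawer lookup(k='grasmo')
·← ToolError: no such key grasmo
·→ datewheel monthend()
·← 2253-02-28
·→ filer survey(p='/')
·← [dukim/, hi, holo_arn, rile/]


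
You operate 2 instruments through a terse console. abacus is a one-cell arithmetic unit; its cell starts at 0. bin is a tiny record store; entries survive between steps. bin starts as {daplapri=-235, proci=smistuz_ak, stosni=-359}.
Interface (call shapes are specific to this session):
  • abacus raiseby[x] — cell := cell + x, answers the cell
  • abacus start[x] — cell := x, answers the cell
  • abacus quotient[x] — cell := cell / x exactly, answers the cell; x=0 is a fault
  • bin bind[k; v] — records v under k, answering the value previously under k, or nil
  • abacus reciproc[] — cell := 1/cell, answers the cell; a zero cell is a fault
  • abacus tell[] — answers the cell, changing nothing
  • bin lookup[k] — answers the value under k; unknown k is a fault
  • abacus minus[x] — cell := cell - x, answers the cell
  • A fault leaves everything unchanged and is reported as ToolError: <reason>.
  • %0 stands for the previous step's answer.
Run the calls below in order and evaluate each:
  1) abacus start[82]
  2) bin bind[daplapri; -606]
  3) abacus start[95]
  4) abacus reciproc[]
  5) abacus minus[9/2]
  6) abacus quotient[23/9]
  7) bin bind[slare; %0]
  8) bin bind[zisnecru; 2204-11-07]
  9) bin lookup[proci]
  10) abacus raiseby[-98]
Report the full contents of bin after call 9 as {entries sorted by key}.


Answer: {daplapri=-606, proci=smistuz_ak, slare=-7677/4370, stosni=-359, zisnecru=2204-11-07}

Derivation:
$ abacus start x→82
:: 82
$ bin bind k→daplapri v→-606
:: -235
$ abacus start x→95
:: 95
$ abacus reciproc
:: 1/95
$ abacus minus x→9/2
:: -853/190
$ abacus quotient x→23/9
:: -7677/4370
$ bin bind k→slare v→%0
:: nil
$ bin bind k→zisnecru v→2204-11-07
:: nil
$ bin lookup k→proci
:: smistuz_ak
$ abacus raiseby x→-98
:: -435937/4370


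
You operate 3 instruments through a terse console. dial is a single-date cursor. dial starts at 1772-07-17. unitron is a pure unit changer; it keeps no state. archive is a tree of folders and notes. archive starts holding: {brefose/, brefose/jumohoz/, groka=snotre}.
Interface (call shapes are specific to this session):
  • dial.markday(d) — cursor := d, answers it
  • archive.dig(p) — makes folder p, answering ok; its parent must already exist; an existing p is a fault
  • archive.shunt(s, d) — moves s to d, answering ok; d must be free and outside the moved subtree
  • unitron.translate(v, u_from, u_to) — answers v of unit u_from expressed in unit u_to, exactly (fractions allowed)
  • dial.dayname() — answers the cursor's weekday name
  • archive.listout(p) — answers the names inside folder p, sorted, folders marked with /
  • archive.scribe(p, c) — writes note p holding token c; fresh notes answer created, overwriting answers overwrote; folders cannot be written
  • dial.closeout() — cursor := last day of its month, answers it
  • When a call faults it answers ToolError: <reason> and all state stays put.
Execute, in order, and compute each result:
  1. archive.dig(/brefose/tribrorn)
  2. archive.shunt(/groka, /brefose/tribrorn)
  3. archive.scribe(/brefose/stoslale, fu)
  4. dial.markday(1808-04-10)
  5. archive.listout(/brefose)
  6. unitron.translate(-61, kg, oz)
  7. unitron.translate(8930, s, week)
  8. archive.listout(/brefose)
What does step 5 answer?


Answer: [jumohoz/, stoslale, tribrorn/]

Derivation:
I run archive.dig on p='/brefose/tribrorn', which returns ok.
I use archive.shunt on s='/groka', d='/brefose/tribrorn', → ToolError: exists.
I invoke archive.scribe on p='/brefose/stoslale', c='fu': created.
I use dial.markday on d='1808-04-10', → 1808-04-10.
Calling archive.listout on p='/brefose', yielding [jumohoz/, stoslale, tribrorn/].
I run unitron.translate on v='-61', u_from='kg', u_to='oz', giving -97600000000/45359237.
Invoking unitron.translate on v='8930', u_from='s', u_to='week', yielding 893/60480.
I invoke archive.listout on p='/brefose', and see [jumohoz/, stoslale, tribrorn/].


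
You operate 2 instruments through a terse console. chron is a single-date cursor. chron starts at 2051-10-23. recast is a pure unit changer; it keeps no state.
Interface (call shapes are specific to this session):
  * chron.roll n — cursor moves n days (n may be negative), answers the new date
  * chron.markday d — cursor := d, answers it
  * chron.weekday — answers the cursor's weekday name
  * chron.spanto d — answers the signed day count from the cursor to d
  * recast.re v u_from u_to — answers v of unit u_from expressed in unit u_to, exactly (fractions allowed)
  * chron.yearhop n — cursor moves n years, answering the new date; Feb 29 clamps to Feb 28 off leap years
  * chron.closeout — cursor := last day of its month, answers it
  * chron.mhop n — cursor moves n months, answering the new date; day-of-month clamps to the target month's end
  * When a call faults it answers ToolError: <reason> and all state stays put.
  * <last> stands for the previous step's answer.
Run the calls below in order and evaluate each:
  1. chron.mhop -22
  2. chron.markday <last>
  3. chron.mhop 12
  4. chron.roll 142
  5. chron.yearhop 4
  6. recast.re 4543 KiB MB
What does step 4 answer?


Answer: 2051-05-14

Derivation:
Step: chron.mhop[n: -22]
Result: 2049-12-23
Step: chron.markday[d: <last>]
Result: 2049-12-23
Step: chron.mhop[n: 12]
Result: 2050-12-23
Step: chron.roll[n: 142]
Result: 2051-05-14
Step: chron.yearhop[n: 4]
Result: 2055-05-14
Step: recast.re[v: 4543; u_from: KiB; u_to: MB]
Result: 72688/15625


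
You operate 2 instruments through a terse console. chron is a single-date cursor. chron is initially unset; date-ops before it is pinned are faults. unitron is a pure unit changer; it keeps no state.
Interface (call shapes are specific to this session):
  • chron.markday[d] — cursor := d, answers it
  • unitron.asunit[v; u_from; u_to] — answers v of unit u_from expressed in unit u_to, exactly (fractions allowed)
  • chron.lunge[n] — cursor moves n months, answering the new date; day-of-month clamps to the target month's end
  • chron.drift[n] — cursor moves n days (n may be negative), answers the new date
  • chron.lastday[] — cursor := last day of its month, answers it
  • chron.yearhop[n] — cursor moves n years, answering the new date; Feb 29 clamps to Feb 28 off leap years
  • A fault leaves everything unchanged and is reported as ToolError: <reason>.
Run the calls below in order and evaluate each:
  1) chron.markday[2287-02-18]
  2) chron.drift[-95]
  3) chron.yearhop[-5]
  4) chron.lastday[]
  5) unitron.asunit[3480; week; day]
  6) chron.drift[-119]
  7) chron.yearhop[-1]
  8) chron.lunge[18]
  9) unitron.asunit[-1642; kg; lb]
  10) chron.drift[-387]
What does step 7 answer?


[in] chron.markday 2287-02-18
= 2287-02-18
[in] chron.drift -95
= 2286-11-15
[in] chron.yearhop -5
= 2281-11-15
[in] chron.lastday
= 2281-11-30
[in] unitron.asunit 3480 week day
= 24360
[in] chron.drift -119
= 2281-08-03
[in] chron.yearhop -1
= 2280-08-03
[in] chron.lunge 18
= 2282-02-03
[in] unitron.asunit -1642 kg lb
= -164200000000/45359237
[in] chron.drift -387
= 2281-01-12

Answer: 2280-08-03


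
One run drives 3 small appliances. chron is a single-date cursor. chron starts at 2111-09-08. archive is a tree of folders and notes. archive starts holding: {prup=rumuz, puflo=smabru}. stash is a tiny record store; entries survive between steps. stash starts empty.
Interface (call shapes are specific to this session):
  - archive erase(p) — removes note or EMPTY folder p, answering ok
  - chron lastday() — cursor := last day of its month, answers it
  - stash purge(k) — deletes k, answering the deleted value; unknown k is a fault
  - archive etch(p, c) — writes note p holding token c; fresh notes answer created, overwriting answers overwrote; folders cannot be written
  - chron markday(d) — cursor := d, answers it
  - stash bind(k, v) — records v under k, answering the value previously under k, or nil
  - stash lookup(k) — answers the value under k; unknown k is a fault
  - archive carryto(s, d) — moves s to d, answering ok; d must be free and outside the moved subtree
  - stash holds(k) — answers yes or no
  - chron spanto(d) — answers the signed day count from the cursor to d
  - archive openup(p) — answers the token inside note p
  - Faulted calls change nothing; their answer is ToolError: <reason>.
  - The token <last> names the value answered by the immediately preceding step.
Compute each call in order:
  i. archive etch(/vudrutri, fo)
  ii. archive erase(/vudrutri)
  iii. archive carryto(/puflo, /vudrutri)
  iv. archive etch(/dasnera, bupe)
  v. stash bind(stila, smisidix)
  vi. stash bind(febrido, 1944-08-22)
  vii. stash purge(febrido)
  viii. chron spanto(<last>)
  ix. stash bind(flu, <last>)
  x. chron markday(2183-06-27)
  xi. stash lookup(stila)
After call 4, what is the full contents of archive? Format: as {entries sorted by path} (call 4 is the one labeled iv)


;; archive etch(p=/vudrutri, c=fo) ~> created
;; archive erase(p=/vudrutri) ~> ok
;; archive carryto(s=/puflo, d=/vudrutri) ~> ok
;; archive etch(p=/dasnera, c=bupe) ~> created
;; stash bind(k=stila, v=smisidix) ~> nil
;; stash bind(k=febrido, v=1944-08-22) ~> nil
;; stash purge(k=febrido) ~> 1944-08-22
;; chron spanto(d=<last>) ~> -61012
;; stash bind(k=flu, v=<last>) ~> nil
;; chron markday(d=2183-06-27) ~> 2183-06-27
;; stash lookup(k=stila) ~> smisidix

Answer: {dasnera=bupe, prup=rumuz, vudrutri=smabru}


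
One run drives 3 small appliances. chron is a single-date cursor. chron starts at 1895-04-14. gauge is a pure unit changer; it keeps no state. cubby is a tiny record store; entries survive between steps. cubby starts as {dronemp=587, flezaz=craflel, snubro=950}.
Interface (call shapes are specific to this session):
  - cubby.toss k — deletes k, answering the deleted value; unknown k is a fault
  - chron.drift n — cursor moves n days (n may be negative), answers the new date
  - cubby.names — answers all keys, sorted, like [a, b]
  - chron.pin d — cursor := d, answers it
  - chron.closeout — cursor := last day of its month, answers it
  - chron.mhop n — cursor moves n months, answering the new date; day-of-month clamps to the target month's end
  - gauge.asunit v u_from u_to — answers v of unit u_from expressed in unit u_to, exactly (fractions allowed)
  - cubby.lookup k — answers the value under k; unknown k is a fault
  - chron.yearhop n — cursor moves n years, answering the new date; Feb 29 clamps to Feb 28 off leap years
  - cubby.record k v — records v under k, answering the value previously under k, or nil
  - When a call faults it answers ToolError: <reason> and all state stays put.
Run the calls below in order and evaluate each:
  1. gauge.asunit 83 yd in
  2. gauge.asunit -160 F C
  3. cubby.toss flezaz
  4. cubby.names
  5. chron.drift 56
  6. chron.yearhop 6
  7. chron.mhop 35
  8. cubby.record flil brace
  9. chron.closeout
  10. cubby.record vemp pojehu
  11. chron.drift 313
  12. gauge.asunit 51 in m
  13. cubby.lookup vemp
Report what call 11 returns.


Answer: 1905-04-09

Derivation:
Step: gauge.asunit[v→83; u_from→yd; u_to→in]
Result: 2988
Step: gauge.asunit[v→-160; u_from→F; u_to→C]
Result: -320/3
Step: cubby.toss[k→flezaz]
Result: craflel
Step: cubby.names[]
Result: [dronemp, snubro]
Step: chron.drift[n→56]
Result: 1895-06-09
Step: chron.yearhop[n→6]
Result: 1901-06-09
Step: chron.mhop[n→35]
Result: 1904-05-09
Step: cubby.record[k→flil; v→brace]
Result: nil
Step: chron.closeout[]
Result: 1904-05-31
Step: cubby.record[k→vemp; v→pojehu]
Result: nil
Step: chron.drift[n→313]
Result: 1905-04-09
Step: gauge.asunit[v→51; u_from→in; u_to→m]
Result: 6477/5000
Step: cubby.lookup[k→vemp]
Result: pojehu


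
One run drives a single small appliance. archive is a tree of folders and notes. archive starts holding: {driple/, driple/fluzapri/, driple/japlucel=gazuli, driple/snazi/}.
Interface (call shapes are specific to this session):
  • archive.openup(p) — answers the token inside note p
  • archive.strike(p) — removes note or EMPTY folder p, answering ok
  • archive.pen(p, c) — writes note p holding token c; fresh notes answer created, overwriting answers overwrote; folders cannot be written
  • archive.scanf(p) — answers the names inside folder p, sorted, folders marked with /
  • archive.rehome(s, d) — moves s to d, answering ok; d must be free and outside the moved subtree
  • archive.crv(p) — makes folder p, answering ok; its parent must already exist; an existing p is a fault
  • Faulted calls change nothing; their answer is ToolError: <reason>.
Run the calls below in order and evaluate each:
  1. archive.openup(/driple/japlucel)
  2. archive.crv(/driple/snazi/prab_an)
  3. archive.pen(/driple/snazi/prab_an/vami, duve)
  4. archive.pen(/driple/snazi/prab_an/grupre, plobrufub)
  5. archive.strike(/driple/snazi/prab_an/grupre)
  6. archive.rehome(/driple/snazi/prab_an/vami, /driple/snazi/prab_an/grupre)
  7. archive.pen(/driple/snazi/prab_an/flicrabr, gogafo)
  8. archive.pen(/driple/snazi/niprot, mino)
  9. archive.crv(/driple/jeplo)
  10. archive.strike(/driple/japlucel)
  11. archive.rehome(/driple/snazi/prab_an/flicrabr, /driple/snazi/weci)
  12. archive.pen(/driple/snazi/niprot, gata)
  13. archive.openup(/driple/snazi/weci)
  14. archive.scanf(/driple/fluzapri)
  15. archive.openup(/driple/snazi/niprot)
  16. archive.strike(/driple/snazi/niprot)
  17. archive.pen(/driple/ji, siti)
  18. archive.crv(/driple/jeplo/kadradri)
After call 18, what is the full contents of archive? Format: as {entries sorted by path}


Answer: {driple/, driple/fluzapri/, driple/jeplo/, driple/jeplo/kadradri/, driple/ji=siti, driple/snazi/, driple/snazi/prab_an/, driple/snazi/prab_an/grupre=duve, driple/snazi/weci=gogafo}

Derivation:
CALL archive.openup[p→/driple/japlucel]
RET  gazuli
CALL archive.crv[p→/driple/snazi/prab_an]
RET  ok
CALL archive.pen[p→/driple/snazi/prab_an/vami; c→duve]
RET  created
CALL archive.pen[p→/driple/snazi/prab_an/grupre; c→plobrufub]
RET  created
CALL archive.strike[p→/driple/snazi/prab_an/grupre]
RET  ok
CALL archive.rehome[s→/driple/snazi/prab_an/vami; d→/driple/snazi/prab_an/grupre]
RET  ok
CALL archive.pen[p→/driple/snazi/prab_an/flicrabr; c→gogafo]
RET  created
CALL archive.pen[p→/driple/snazi/niprot; c→mino]
RET  created
CALL archive.crv[p→/driple/jeplo]
RET  ok
CALL archive.strike[p→/driple/japlucel]
RET  ok
CALL archive.rehome[s→/driple/snazi/prab_an/flicrabr; d→/driple/snazi/weci]
RET  ok
CALL archive.pen[p→/driple/snazi/niprot; c→gata]
RET  overwrote
CALL archive.openup[p→/driple/snazi/weci]
RET  gogafo
CALL archive.scanf[p→/driple/fluzapri]
RET  []
CALL archive.openup[p→/driple/snazi/niprot]
RET  gata
CALL archive.strike[p→/driple/snazi/niprot]
RET  ok
CALL archive.pen[p→/driple/ji; c→siti]
RET  created
CALL archive.crv[p→/driple/jeplo/kadradri]
RET  ok
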